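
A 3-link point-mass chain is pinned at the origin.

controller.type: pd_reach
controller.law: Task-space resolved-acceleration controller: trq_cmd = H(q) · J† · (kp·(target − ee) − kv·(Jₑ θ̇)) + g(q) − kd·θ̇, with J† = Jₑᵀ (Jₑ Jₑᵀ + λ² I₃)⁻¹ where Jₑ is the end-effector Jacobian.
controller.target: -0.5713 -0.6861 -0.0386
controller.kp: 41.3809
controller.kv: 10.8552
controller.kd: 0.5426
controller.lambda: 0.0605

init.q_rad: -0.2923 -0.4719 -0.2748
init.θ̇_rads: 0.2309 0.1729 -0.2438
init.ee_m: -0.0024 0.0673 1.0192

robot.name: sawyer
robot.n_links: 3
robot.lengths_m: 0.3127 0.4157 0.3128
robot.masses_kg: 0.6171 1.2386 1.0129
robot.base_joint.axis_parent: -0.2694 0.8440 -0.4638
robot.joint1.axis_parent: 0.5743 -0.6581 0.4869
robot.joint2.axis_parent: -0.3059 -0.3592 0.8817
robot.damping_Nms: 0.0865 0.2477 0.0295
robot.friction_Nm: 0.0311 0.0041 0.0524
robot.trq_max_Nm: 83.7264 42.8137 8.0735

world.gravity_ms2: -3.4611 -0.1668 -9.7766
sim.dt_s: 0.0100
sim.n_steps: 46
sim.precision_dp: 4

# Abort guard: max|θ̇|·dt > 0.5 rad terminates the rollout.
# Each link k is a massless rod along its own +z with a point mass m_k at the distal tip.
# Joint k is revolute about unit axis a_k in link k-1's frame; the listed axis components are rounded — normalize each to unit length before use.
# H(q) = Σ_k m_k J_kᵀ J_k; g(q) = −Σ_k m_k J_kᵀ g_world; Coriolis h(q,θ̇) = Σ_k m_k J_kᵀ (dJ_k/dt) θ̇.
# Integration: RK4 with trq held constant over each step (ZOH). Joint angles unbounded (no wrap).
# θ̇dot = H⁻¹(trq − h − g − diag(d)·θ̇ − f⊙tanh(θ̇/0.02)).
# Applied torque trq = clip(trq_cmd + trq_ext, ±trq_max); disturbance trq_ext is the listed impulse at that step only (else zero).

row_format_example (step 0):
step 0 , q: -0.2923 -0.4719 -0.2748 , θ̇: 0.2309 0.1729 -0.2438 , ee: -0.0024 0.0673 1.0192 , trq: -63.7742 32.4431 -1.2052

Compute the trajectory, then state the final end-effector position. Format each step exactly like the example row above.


step 1 , q: -0.2978 -0.4792 -0.2923 , θ̇: -1.3083 -1.6004 -3.2093 , ee: -0.0024 0.0660 1.0186 , trq: -56.2534 29.6502 0.3545
step 2 , q: -0.3158 -0.5000 -0.3301 , θ̇: -2.2833 -2.5520 -4.2877 , ee: -0.0055 0.0630 1.0168 , trq: -48.3137 26.0182 0.6621
step 3 , q: -0.3421 -0.5285 -0.3746 , θ̇: -2.9736 -3.1251 -4.5669 , ee: -0.0119 0.0591 1.0142 , trq: -40.6218 22.2482 0.5129
step 4 , q: -0.3745 -0.5617 -0.4201 , θ̇: -3.5002 -3.5021 -4.5049 , ee: -0.0215 0.0546 1.0110 , trq: -33.4856 18.6364 0.2285
step 5 , q: -0.4117 -0.5981 -0.4643 , θ̇: -3.9196 -3.7645 -4.2968 , ee: -0.0339 0.0496 1.0071 , trq: -27.0268 15.3004 -0.0657
step 6 , q: -0.4526 -0.6367 -0.5061 , θ̇: -4.2615 -3.9523 -4.0281 , ee: -0.0486 0.0440 1.0027 , trq: -21.2732 12.2783 -0.3238
step 7 , q: -0.4966 -0.6769 -0.5451 , θ̇: -4.5438 -4.0869 -3.7386 , ee: -0.0654 0.0380 0.9976 , trq: -16.2045 9.5708 -0.5326
step 8 , q: -0.5433 -0.7183 -0.5811 , θ̇: -4.7784 -4.1816 -3.4475 , ee: -0.0838 0.0315 0.9918 , trq: -11.7757 7.1618 -0.6919
step 9 , q: -0.5920 -0.7605 -0.6143 , θ̇: -4.9743 -4.2450 -3.1642 , ee: -0.1036 0.0245 0.9852 , trq: -7.9292 5.0269 -0.8063
step 10 , q: -0.6426 -0.8032 -0.6446 , θ̇: -5.1382 -4.2828 -2.8933 , ee: -0.1245 0.0170 0.9779 , trq: -4.6027 3.1390 -0.8824
step 11 , q: -0.6947 -0.8461 -0.6723 , θ̇: -5.2755 -4.2992 -2.6366 , ee: -0.1461 0.0089 0.9697 , trq: -1.7335 1.4704 -0.9264
step 12 , q: -0.7480 -0.8892 -0.6975 , θ̇: -5.3903 -4.2972 -2.3946 , ee: -0.1683 0.0002 0.9607 , trq: 0.7391 -0.0058 -0.9444
step 13 , q: -0.8024 -0.9321 -0.7204 , θ̇: -5.4858 -4.2784 -2.1668 , ee: -0.1909 -0.0090 0.9508 , trq: 2.8716 -1.3147 -0.9415
step 14 , q: -0.8577 -0.9747 -0.7410 , θ̇: -5.5644 -4.2442 -1.9526 , ee: -0.2137 -0.0188 0.9400 , trq: 4.7161 -2.4795 -0.9218
step 15 , q: -0.9137 -1.0170 -0.7595 , θ̇: -5.6278 -4.1951 -1.7513 , ee: -0.2365 -0.0291 0.9283 , trq: 6.3196 -3.5212 -0.8887
step 16 , q: -0.9702 -1.0586 -0.7761 , θ̇: -5.6772 -4.1316 -1.5625 , ee: -0.2593 -0.0401 0.9158 , trq: 7.7239 -4.4586 -0.8449
step 17 , q: -1.0272 -1.0996 -0.7909 , θ̇: -5.7133 -4.0536 -1.3859 , ee: -0.2819 -0.0516 0.9024 , trq: 8.9659 -5.3087 -0.7923
step 18 , q: -1.0844 -1.1397 -0.8039 , θ̇: -5.7365 -3.9614 -1.2215 , ee: -0.3043 -0.0636 0.8882 , trq: 10.0775 -6.0861 -0.7322
step 19 , q: -1.1419 -1.1788 -0.8154 , θ̇: -5.7471 -3.8550 -1.0694 , ee: -0.3262 -0.0762 0.8732 , trq: 11.0856 -6.8037 -0.6659
step 20 , q: -1.1993 -1.2168 -0.8253 , θ̇: -5.7449 -3.7346 -0.9300 , ee: -0.3478 -0.0892 0.8574 , trq: 12.0126 -7.4726 -0.5938
step 21 , q: -1.2567 -1.2535 -0.8340 , θ̇: -5.7297 -3.6007 -0.8035 , ee: -0.3688 -0.1028 0.8409 , trq: 12.8766 -8.1017 -0.5168
step 22 , q: -1.3139 -1.2888 -0.8414 , θ̇: -5.7016 -3.4538 -0.6902 , ee: -0.3893 -0.1168 0.8236 , trq: 13.6914 -8.6986 -0.4352
step 23 , q: -1.3707 -1.3225 -0.8478 , θ̇: -5.6603 -3.2949 -0.5903 , ee: -0.4092 -0.1311 0.8057 , trq: 14.4670 -9.2688 -0.3498
step 24 , q: -1.4270 -1.3547 -0.8533 , θ̇: -5.6059 -3.1251 -0.5035 , ee: -0.4284 -0.1459 0.7871 , trq: 15.2103 -9.8168 -0.2610
step 25 , q: -1.4828 -1.3850 -0.8579 , θ̇: -5.5383 -2.9456 -0.4294 , ee: -0.4469 -0.1610 0.7680 , trq: 15.9252 -10.3453 -0.1697
step 26 , q: -1.5378 -1.4136 -0.8619 , θ̇: -5.4579 -2.7580 -0.3675 , ee: -0.4647 -0.1763 0.7483 , trq: 16.6132 -10.8559 -0.0768
step 27 , q: -1.5919 -1.4402 -0.8653 , θ̇: -5.3651 -2.5639 -0.3169 , ee: -0.4817 -0.1919 0.7281 , trq: 17.2741 -11.3493 0.0168
step 28 , q: -1.6450 -1.4648 -0.8682 , θ̇: -5.2604 -2.3651 -0.2764 , ee: -0.4980 -0.2077 0.7075 , trq: 17.9064 -11.8252 0.1101
step 29 , q: -1.6971 -1.4875 -0.8708 , θ̇: -5.1446 -2.1635 -0.2449 , ee: -0.5135 -0.2236 0.6865 , trq: 18.5078 -12.2827 0.2019
step 30 , q: -1.7479 -1.5081 -0.8731 , θ̇: -5.0185 -1.9608 -0.2212 , ee: -0.5281 -0.2395 0.6652 , trq: 19.0757 -12.7205 0.2913
step 31 , q: -1.7974 -1.5267 -0.8752 , θ̇: -4.8832 -1.7589 -0.2039 , ee: -0.5419 -0.2555 0.6436 , trq: 19.6071 -13.1369 0.3772
step 32 , q: -1.8455 -1.5433 -0.8771 , θ̇: -4.7398 -1.5594 -0.1919 , ee: -0.5549 -0.2714 0.6218 , trq: 20.0994 -13.5301 0.4588
step 33 , q: -1.8922 -1.5579 -0.8790 , θ̇: -4.5895 -1.3640 -0.1839 , ee: -0.5670 -0.2872 0.5998 , trq: 20.5503 -13.8982 0.5353
step 34 , q: -1.9373 -1.5706 -0.8808 , θ̇: -4.4335 -1.1742 -0.1789 , ee: -0.5783 -0.3029 0.5777 , trq: 20.9579 -14.2394 0.6060
step 35 , q: -1.9809 -1.5815 -0.8825 , θ̇: -4.2732 -0.9914 -0.1760 , ee: -0.5887 -0.3184 0.5556 , trq: 21.3207 -14.5522 0.6706
step 36 , q: -2.0228 -1.5905 -0.8842 , θ̇: -4.1097 -0.8166 -0.1746 , ee: -0.5983 -0.3337 0.5335 , trq: 21.6380 -14.8351 0.7285
step 37 , q: -2.0631 -1.5978 -0.8860 , θ̇: -3.9444 -0.6508 -0.1740 , ee: -0.6071 -0.3487 0.5115 , trq: 21.9094 -15.0871 0.7798
step 38 , q: -2.1017 -1.6036 -0.8877 , θ̇: -3.7784 -0.4949 -0.1737 , ee: -0.6151 -0.3634 0.4897 , trq: 22.1351 -15.3074 0.8243
step 39 , q: -2.1386 -1.6078 -0.8894 , θ̇: -3.6129 -0.3495 -0.1735 , ee: -0.6222 -0.3777 0.4680 , trq: 22.3156 -15.4955 0.8620
step 40 , q: -2.1739 -1.6106 -0.8911 , θ̇: -3.4488 -0.2150 -0.1731 , ee: -0.6286 -0.3917 0.4466 , trq: 22.4521 -15.6513 0.8932
step 41 , q: -2.2076 -1.6121 -0.8929 , θ̇: -3.2871 -0.0917 -0.1724 , ee: -0.6343 -0.4053 0.4255 , trq: 22.5458 -15.7752 0.9182
step 42 , q: -2.2397 -1.6125 -0.8946 , θ̇: -3.1287 0.0201 -0.1714 , ee: -0.6393 -0.4185 0.4047 , trq: 22.5984 -15.8673 0.9371
step 43 , q: -2.2702 -1.6118 -0.8963 , θ̇: -2.9746 0.1200 -0.1701 , ee: -0.6435 -0.4312 0.3844 , trq: 22.6119 -15.9279 0.9506
step 44 , q: -2.2992 -1.6101 -0.8980 , θ̇: -2.8249 0.2089 -0.1686 , ee: -0.6472 -0.4435 0.3644 , trq: 22.5882 -15.9592 0.9588
step 45 , q: -2.3267 -1.6077 -0.8996 , θ̇: -2.6802 0.2872 -0.1668 , ee: -0.6502 -0.4554 0.3449 , trq: 22.5295 -15.9625 0.9624
step 46 , q: -2.3528 -1.6044 -0.9013 , θ̇: -2.5406 0.3550 -0.1650 , ee: -0.6527 -0.4669 0.3260
final ee position (m): -0.6527 -0.4669 0.3260


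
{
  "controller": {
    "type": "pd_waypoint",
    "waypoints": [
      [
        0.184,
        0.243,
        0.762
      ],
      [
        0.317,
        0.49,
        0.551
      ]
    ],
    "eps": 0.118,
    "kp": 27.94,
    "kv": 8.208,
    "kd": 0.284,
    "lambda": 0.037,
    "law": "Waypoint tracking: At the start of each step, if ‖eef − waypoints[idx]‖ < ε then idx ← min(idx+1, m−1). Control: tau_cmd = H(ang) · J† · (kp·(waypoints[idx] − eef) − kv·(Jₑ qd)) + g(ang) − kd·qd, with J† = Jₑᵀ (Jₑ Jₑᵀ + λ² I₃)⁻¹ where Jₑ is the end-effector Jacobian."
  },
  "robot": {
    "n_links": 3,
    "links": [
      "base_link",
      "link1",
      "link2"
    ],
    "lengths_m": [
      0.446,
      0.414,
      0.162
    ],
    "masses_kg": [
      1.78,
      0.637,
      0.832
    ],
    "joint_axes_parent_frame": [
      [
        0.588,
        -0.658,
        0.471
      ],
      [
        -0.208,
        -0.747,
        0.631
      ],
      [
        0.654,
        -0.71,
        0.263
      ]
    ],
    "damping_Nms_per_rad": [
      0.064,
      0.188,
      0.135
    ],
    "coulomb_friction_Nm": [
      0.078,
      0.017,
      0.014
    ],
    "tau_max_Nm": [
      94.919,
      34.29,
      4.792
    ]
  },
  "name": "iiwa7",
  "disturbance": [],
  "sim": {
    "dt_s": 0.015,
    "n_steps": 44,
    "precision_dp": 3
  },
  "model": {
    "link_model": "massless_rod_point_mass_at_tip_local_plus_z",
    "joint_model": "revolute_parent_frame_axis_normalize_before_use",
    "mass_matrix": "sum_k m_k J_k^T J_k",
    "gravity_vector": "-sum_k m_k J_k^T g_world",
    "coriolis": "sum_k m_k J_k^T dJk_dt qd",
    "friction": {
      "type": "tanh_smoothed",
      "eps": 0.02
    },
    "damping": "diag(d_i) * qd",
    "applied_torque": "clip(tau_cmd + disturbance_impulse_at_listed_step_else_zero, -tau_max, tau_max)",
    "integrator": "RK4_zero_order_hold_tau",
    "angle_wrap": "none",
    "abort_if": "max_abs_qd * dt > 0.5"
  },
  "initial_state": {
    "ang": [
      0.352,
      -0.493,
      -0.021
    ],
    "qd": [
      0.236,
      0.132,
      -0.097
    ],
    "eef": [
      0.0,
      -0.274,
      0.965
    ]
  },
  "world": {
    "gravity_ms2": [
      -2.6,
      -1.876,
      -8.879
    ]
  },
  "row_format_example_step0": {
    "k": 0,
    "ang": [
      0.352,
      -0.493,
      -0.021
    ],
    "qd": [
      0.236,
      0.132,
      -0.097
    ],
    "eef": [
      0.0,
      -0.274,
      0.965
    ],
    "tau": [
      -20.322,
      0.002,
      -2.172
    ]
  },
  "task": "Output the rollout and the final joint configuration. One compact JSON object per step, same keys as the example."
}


{"k":1,"ang":[0.355,-0.49,-0.031],"qd":[0.155,0.293,-1.146],"eef":[-0.001,-0.275,0.965],"tau":[-17.706,0.111,-1.678]}
{"k":2,"ang":[0.357,-0.485,-0.052],"qd":[0.069,0.39,-1.641],"eef":[-0.002,-0.273,0.966],"tau":[-15.287,0.247,-1.397]}
{"k":3,"ang":[0.357,-0.478,-0.079],"qd":[0.004,0.463,-1.976],"eef":[-0.001,-0.27,0.966],"tau":[-13.27,0.366,-1.191]}
{"k":4,"ang":[0.357,-0.471,-0.11],"qd":[-0.034,0.522,-2.255],"eef":[-0.0,-0.266,0.967],"tau":[-11.777,0.444,-1.024]}
{"k":5,"ang":[0.356,-0.463,-0.146],"qd":[-0.056,0.57,-2.474],"eef":[0.001,-0.261,0.968],"tau":[-10.847,0.47,-0.893]}
{"k":6,"ang":[0.355,-0.454,-0.184],"qd":[-0.071,0.607,-2.625],"eef":[0.003,-0.255,0.969],"tau":[-10.425,0.445,-0.794]}
{"k":7,"ang":[0.354,-0.445,-0.224],"qd":[-0.086,0.635,-2.708],"eef":[0.004,-0.249,0.969],"tau":[-10.386,0.381,-0.722]}
{"k":8,"ang":[0.353,-0.435,-0.265],"qd":[-0.105,0.654,-2.73],"eef":[0.006,-0.243,0.969],"tau":[-10.582,0.293,-0.669]}
{"k":9,"ang":[0.351,-0.425,-0.305],"qd":[-0.13,0.666,-2.705],"eef":[0.007,-0.237,0.97],"tau":[-10.882,0.197,-0.628]}
{"k":10,"ang":[0.349,-0.415,-0.346],"qd":[-0.162,0.675,-2.649],"eef":[0.009,-0.23,0.97],"tau":[-11.193,0.104,-0.593]}
{"k":11,"ang":[0.346,-0.405,-0.385],"qd":[-0.2,0.681,-2.575],"eef":[0.01,-0.223,0.97],"tau":[-11.462,0.019,-0.558]}
{"k":12,"ang":[0.343,-0.395,-0.423],"qd":[-0.243,0.685,-2.492],"eef":[0.012,-0.216,0.969],"tau":[-11.661,-0.054,-0.521]}
{"k":13,"ang":[0.339,-0.384,-0.459],"qd":[-0.289,0.689,-2.406],"eef":[0.014,-0.209,0.969],"tau":[-11.781,-0.114,-0.48]}
{"k":14,"ang":[0.334,-0.374,-0.495],"qd":[-0.336,0.693,-2.321],"eef":[0.016,-0.202,0.969],"tau":[-11.823,-0.161,-0.435]}
{"k":15,"ang":[0.329,-0.364,-0.529],"qd":[-0.385,0.698,-2.239],"eef":[0.018,-0.194,0.969],"tau":[-11.793,-0.197,-0.387]}
{"k":16,"ang":[0.322,-0.353,-0.562],"qd":[-0.433,0.703,-2.159],"eef":[0.021,-0.186,0.968],"tau":[-11.7,-0.222,-0.336]}
{"k":17,"ang":[0.316,-0.342,-0.593],"qd":[-0.481,0.708,-2.083],"eef":[0.023,-0.178,0.968],"tau":[-11.551,-0.238,-0.283]}
{"k":18,"ang":[0.308,-0.332,-0.624],"qd":[-0.527,0.714,-2.01],"eef":[0.026,-0.169,0.968],"tau":[-11.357,-0.247,-0.228]}
{"k":19,"ang":[0.3,-0.321,-0.653],"qd":[-0.571,0.721,-1.94],"eef":[0.029,-0.161,0.967],"tau":[-11.123,-0.25,-0.173]}
{"k":20,"ang":[0.291,-0.31,-0.682],"qd":[-0.613,0.728,-1.873],"eef":[0.033,-0.152,0.967],"tau":[-10.858,-0.249,-0.118]}
{"k":21,"ang":[0.281,-0.299,-0.71],"qd":[-0.652,0.735,-1.808],"eef":[0.036,-0.142,0.966],"tau":[-10.567,-0.243,-0.063]}
{"k":22,"ang":[0.271,-0.288,-0.736],"qd":[-0.688,0.743,-1.745],"eef":[0.04,-0.133,0.965],"tau":[-10.256,-0.235,-0.008]}
{"k":23,"ang":[0.261,-0.277,-0.762],"qd":[-0.722,0.75,-1.685],"eef":[0.044,-0.123,0.965],"tau":[-9.929,-0.225,0.045]}
{"k":24,"ang":[0.25,-0.266,-0.787],"qd":[-0.752,0.758,-1.627],"eef":[0.048,-0.114,0.964],"tau":[-9.59,-0.215,0.096]}
{"k":25,"ang":[0.238,-0.254,-0.811],"qd":[-0.778,0.766,-1.57],"eef":[0.052,-0.104,0.963],"tau":[-9.244,-0.203,0.146]}
{"k":26,"ang":[0.226,-0.243,-0.834],"qd":[-0.802,0.773,-1.516],"eef":[0.056,-0.094,0.962],"tau":[-8.893,-0.191,0.194]}
{"k":27,"ang":[0.214,-0.231,-0.856],"qd":[-0.822,0.78,-1.463],"eef":[0.06,-0.084,0.961],"tau":[-8.54,-0.18,0.241]}
{"k":28,"ang":[0.202,-0.219,-0.877],"qd":[-0.839,0.787,-1.413],"eef":[0.065,-0.074,0.96],"tau":[-8.187,-0.17,0.285]}
{"k":29,"ang":[0.189,-0.208,-0.898],"qd":[-0.853,0.792,-1.364],"eef":[0.069,-0.064,0.959],"tau":[-7.836,-0.16,0.327]}
{"k":30,"ang":[0.176,-0.196,-0.918],"qd":[-0.864,0.797,-1.317],"eef":[0.074,-0.054,0.958],"tau":[-7.49,-0.151,0.368]}
{"k":31,"ang":[0.163,-0.184,-0.938],"qd":[-0.872,0.801,-1.271],"eef":[0.078,-0.044,0.957],"tau":[-7.15,-0.143,0.406]}
{"k":32,"ang":[0.15,-0.172,-0.956],"qd":[-0.877,0.804,-1.228],"eef":[0.083,-0.034,0.955],"tau":[-6.816,-0.137,0.443]}
{"k":33,"ang":[0.137,-0.159,-0.974],"qd":[-0.879,0.806,-1.186],"eef":[0.087,-0.024,0.954],"tau":[-6.491,-0.132,0.477]}
{"k":34,"ang":[0.124,-0.147,-0.992],"qd":[-0.879,0.807,-1.147],"eef":[0.092,-0.015,0.952],"tau":[-6.174,-0.128,0.51]}
{"k":35,"ang":[0.111,-0.135,-1.009],"qd":[-0.876,0.807,-1.109],"eef":[0.096,-0.005,0.95],"tau":[-5.868,-0.126,0.541]}
{"k":36,"ang":[0.097,-0.123,-1.025],"qd":[-0.872,0.806,-1.073],"eef":[0.101,0.004,0.949],"tau":[-5.572,-0.125,0.57]}
{"k":37,"ang":[0.084,-0.111,-1.041],"qd":[-0.865,0.804,-1.038],"eef":[0.105,0.014,0.947],"tau":[-5.287,-0.125,0.597]}
{"k":38,"ang":[0.072,-0.099,-1.056],"qd":[-0.856,0.8,-1.006],"eef":[0.109,0.023,0.945],"tau":[-5.014,-0.127,0.623]}
{"k":39,"ang":[0.059,-0.087,-1.071],"qd":[-0.845,0.796,-0.975],"eef":[0.114,0.032,0.943],"tau":[-4.752,-0.129,0.647]}
{"k":40,"ang":[0.046,-0.075,-1.085],"qd":[-0.833,0.79,-0.946],"eef":[0.118,0.041,0.941],"tau":[-4.502,-0.133,0.67]}
{"k":41,"ang":[0.034,-0.063,-1.099],"qd":[-0.82,0.784,-0.918],"eef":[0.122,0.05,0.939],"tau":[-4.265,-0.138,0.692]}
{"k":42,"ang":[0.022,-0.052,-1.113],"qd":[-0.805,0.776,-0.892],"eef":[0.126,0.058,0.936],"tau":[-4.039,-0.144,0.712]}
{"k":43,"ang":[0.01,-0.04,-1.126],"qd":[-0.789,0.768,-0.868],"eef":[0.13,0.066,0.934],"tau":[-3.825,-0.151,0.731]}
{"k":44,"ang":[-0.002,-0.029,-1.139],"qd":[-0.772,0.758,-0.845],"eef":[0.134,0.074,0.932]}
{"summary": "final ang (rad): -0.002 -0.029 -1.139"}


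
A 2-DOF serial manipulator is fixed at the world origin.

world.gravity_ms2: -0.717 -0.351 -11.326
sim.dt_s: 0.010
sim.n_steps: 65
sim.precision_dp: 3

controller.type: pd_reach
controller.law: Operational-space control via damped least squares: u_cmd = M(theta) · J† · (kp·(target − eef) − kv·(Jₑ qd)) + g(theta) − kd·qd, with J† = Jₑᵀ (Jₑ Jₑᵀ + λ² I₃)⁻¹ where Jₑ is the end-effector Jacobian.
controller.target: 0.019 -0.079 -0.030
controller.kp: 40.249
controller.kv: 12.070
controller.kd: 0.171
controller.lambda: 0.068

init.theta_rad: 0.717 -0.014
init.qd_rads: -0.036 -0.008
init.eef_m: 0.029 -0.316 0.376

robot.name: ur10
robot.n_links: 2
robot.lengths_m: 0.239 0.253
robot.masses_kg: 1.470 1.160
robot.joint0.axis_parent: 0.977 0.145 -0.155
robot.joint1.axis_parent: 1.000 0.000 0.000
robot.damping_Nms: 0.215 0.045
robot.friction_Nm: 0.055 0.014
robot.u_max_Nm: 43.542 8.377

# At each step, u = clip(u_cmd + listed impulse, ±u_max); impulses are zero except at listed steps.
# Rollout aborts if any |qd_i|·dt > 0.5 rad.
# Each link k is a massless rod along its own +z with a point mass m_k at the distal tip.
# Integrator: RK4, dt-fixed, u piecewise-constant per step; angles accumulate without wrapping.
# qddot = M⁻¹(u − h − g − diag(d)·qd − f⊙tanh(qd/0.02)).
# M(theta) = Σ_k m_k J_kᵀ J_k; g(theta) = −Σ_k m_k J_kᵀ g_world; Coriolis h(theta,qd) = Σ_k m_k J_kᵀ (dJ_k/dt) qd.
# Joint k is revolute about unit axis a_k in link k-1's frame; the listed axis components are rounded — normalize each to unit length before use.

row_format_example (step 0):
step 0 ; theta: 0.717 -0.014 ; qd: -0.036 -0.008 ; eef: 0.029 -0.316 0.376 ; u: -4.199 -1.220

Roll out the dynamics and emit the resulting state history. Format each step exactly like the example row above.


step 1 ; theta: 0.717 -0.014 ; qd: 0.057 -0.052 ; eef: 0.029 -0.316 0.376 ; u: -4.499 -1.330
step 2 ; theta: 0.718 -0.015 ; qd: 0.132 -0.078 ; eef: 0.029 -0.316 0.376 ; u: -4.766 -1.432
step 3 ; theta: 0.720 -0.016 ; qd: 0.198 -0.099 ; eef: 0.029 -0.317 0.375 ; u: -5.004 -1.524
step 4 ; theta: 0.722 -0.017 ; qd: 0.257 -0.117 ; eef: 0.029 -0.317 0.375 ; u: -5.217 -1.607
step 5 ; theta: 0.725 -0.018 ; qd: 0.308 -0.134 ; eef: 0.029 -0.318 0.374 ; u: -5.408 -1.683
step 6 ; theta: 0.728 -0.020 ; qd: 0.355 -0.149 ; eef: 0.029 -0.319 0.373 ; u: -5.579 -1.751
step 7 ; theta: 0.732 -0.021 ; qd: 0.397 -0.165 ; eef: 0.029 -0.320 0.372 ; u: -5.733 -1.812
step 8 ; theta: 0.736 -0.023 ; qd: 0.435 -0.182 ; eef: 0.029 -0.321 0.371 ; u: -5.872 -1.868
step 9 ; theta: 0.741 -0.025 ; qd: 0.471 -0.200 ; eef: 0.030 -0.323 0.370 ; u: -5.996 -1.919
step 10 ; theta: 0.745 -0.027 ; qd: 0.504 -0.220 ; eef: 0.030 -0.324 0.369 ; u: -6.108 -1.964
step 11 ; theta: 0.751 -0.029 ; qd: 0.536 -0.242 ; eef: 0.030 -0.325 0.368 ; u: -6.208 -2.005
step 12 ; theta: 0.756 -0.032 ; qd: 0.567 -0.266 ; eef: 0.030 -0.327 0.366 ; u: -6.298 -2.043
step 13 ; theta: 0.762 -0.035 ; qd: 0.597 -0.293 ; eef: 0.030 -0.328 0.365 ; u: -6.379 -2.076
step 14 ; theta: 0.768 -0.038 ; qd: 0.627 -0.324 ; eef: 0.030 -0.330 0.363 ; u: -6.451 -2.107
step 15 ; theta: 0.775 -0.041 ; qd: 0.657 -0.357 ; eef: 0.030 -0.332 0.362 ; u: -6.515 -2.135
step 16 ; theta: 0.781 -0.045 ; qd: 0.688 -0.395 ; eef: 0.030 -0.333 0.360 ; u: -6.572 -2.160
step 17 ; theta: 0.788 -0.049 ; qd: 0.720 -0.437 ; eef: 0.030 -0.335 0.359 ; u: -6.622 -2.182
step 18 ; theta: 0.796 -0.054 ; qd: 0.753 -0.483 ; eef: 0.031 -0.337 0.357 ; u: -6.664 -2.203
step 19 ; theta: 0.803 -0.059 ; qd: 0.788 -0.534 ; eef: 0.031 -0.339 0.355 ; u: -6.701 -2.221
step 20 ; theta: 0.811 -0.064 ; qd: 0.826 -0.591 ; eef: 0.031 -0.340 0.353 ; u: -6.731 -2.238
step 21 ; theta: 0.820 -0.071 ; qd: 0.865 -0.654 ; eef: 0.031 -0.342 0.352 ; u: -6.756 -2.252
step 22 ; theta: 0.829 -0.077 ; qd: 0.908 -0.723 ; eef: 0.032 -0.344 0.350 ; u: -6.774 -2.265
step 23 ; theta: 0.838 -0.085 ; qd: 0.954 -0.799 ; eef: 0.032 -0.346 0.348 ; u: -6.787 -2.276
step 24 ; theta: 0.848 -0.093 ; qd: 1.004 -0.882 ; eef: 0.032 -0.348 0.346 ; u: -6.795 -2.286
step 25 ; theta: 0.858 -0.103 ; qd: 1.057 -0.974 ; eef: 0.032 -0.349 0.344 ; u: -6.798 -2.295
step 26 ; theta: 0.869 -0.113 ; qd: 1.115 -1.073 ; eef: 0.033 -0.351 0.342 ; u: -6.796 -2.302
step 27 ; theta: 0.880 -0.124 ; qd: 1.178 -1.182 ; eef: 0.033 -0.353 0.340 ; u: -6.790 -2.308
step 28 ; theta: 0.893 -0.137 ; qd: 1.245 -1.300 ; eef: 0.034 -0.355 0.338 ; u: -6.781 -2.312
step 29 ; theta: 0.905 -0.150 ; qd: 1.317 -1.427 ; eef: 0.034 -0.357 0.335 ; u: -6.769 -2.316
step 30 ; theta: 0.919 -0.165 ; qd: 1.395 -1.564 ; eef: 0.035 -0.358 0.333 ; u: -6.755 -2.319
step 31 ; theta: 0.933 -0.182 ; qd: 1.478 -1.710 ; eef: 0.035 -0.360 0.331 ; u: -6.742 -2.322
step 32 ; theta: 0.949 -0.199 ; qd: 1.566 -1.865 ; eef: 0.036 -0.362 0.328 ; u: -6.730 -2.324
step 33 ; theta: 0.965 -0.219 ; qd: 1.658 -2.029 ; eef: 0.037 -0.363 0.325 ; u: -6.722 -2.326
step 34 ; theta: 0.982 -0.240 ; qd: 1.755 -2.199 ; eef: 0.037 -0.365 0.323 ; u: -6.720 -2.328
step 35 ; theta: 1.000 -0.263 ; qd: 1.856 -2.376 ; eef: 0.038 -0.366 0.320 ; u: -6.726 -2.331
step 36 ; theta: 1.019 -0.288 ; qd: 1.959 -2.556 ; eef: 0.039 -0.368 0.317 ; u: -6.743 -2.335
step 37 ; theta: 1.039 -0.314 ; qd: 2.063 -2.739 ; eef: 0.040 -0.369 0.314 ; u: -6.773 -2.339
step 38 ; theta: 1.060 -0.342 ; qd: 2.168 -2.921 ; eef: 0.041 -0.370 0.311 ; u: -6.818 -2.345
step 39 ; theta: 1.082 -0.372 ; qd: 2.271 -3.099 ; eef: 0.042 -0.371 0.307 ; u: -6.880 -2.352
step 40 ; theta: 1.105 -0.404 ; qd: 2.372 -3.272 ; eef: 0.043 -0.372 0.304 ; u: -6.959 -2.360
step 41 ; theta: 1.130 -0.438 ; qd: 2.468 -3.435 ; eef: 0.045 -0.373 0.300 ; u: -7.055 -2.369
step 42 ; theta: 1.155 -0.473 ; qd: 2.559 -3.588 ; eef: 0.046 -0.373 0.296 ; u: -7.166 -2.378
step 43 ; theta: 1.181 -0.509 ; qd: 2.642 -3.727 ; eef: 0.047 -0.374 0.291 ; u: -7.290 -2.387
step 44 ; theta: 1.208 -0.547 ; qd: 2.717 -3.850 ; eef: 0.048 -0.374 0.287 ; u: -7.425 -2.396
step 45 ; theta: 1.235 -0.586 ; qd: 2.784 -3.958 ; eef: 0.050 -0.374 0.282 ; u: -7.566 -2.403
step 46 ; theta: 1.263 -0.626 ; qd: 2.841 -4.048 ; eef: 0.051 -0.373 0.278 ; u: -7.709 -2.407
step 47 ; theta: 1.292 -0.667 ; qd: 2.889 -4.122 ; eef: 0.052 -0.373 0.273 ; u: -7.852 -2.409
step 48 ; theta: 1.321 -0.709 ; qd: 2.928 -4.179 ; eef: 0.054 -0.372 0.268 ; u: -7.990 -2.407
step 49 ; theta: 1.350 -0.751 ; qd: 2.957 -4.220 ; eef: 0.055 -0.371 0.262 ; u: -8.120 -2.400
step 50 ; theta: 1.380 -0.793 ; qd: 2.978 -4.247 ; eef: 0.056 -0.370 0.257 ; u: -8.240 -2.390
step 51 ; theta: 1.410 -0.836 ; qd: 2.991 -4.261 ; eef: 0.058 -0.369 0.251 ; u: -8.347 -2.375
step 52 ; theta: 1.440 -0.878 ; qd: 2.996 -4.262 ; eef: 0.059 -0.367 0.246 ; u: -8.440 -2.355
step 53 ; theta: 1.470 -0.921 ; qd: 2.995 -4.252 ; eef: 0.060 -0.365 0.240 ; u: -8.519 -2.330
step 54 ; theta: 1.500 -0.963 ; qd: 2.988 -4.233 ; eef: 0.061 -0.363 0.234 ; u: -8.582 -2.301
step 55 ; theta: 1.530 -1.005 ; qd: 2.975 -4.205 ; eef: 0.062 -0.361 0.228 ; u: -8.629 -2.268
step 56 ; theta: 1.559 -1.047 ; qd: 2.958 -4.171 ; eef: 0.063 -0.358 0.222 ; u: -8.662 -2.232
step 57 ; theta: 1.589 -1.089 ; qd: 2.937 -4.130 ; eef: 0.064 -0.355 0.216 ; u: -8.679 -2.191
step 58 ; theta: 1.618 -1.130 ; qd: 2.912 -4.083 ; eef: 0.065 -0.353 0.210 ; u: -8.683 -2.148
step 59 ; theta: 1.647 -1.170 ; qd: 2.885 -4.032 ; eef: 0.065 -0.350 0.204 ; u: -8.673 -2.103
step 60 ; theta: 1.676 -1.210 ; qd: 2.854 -3.978 ; eef: 0.066 -0.346 0.199 ; u: -8.652 -2.055
step 61 ; theta: 1.704 -1.250 ; qd: 2.822 -3.920 ; eef: 0.067 -0.343 0.193 ; u: -8.618 -2.005
step 62 ; theta: 1.732 -1.289 ; qd: 2.788 -3.859 ; eef: 0.067 -0.340 0.187 ; u: -8.574 -1.954
step 63 ; theta: 1.760 -1.327 ; qd: 2.752 -3.797 ; eef: 0.067 -0.336 0.181 ; u: -8.521 -1.903
step 64 ; theta: 1.787 -1.365 ; qd: 2.715 -3.732 ; eef: 0.068 -0.332 0.176 ; u: -8.458 -1.850
step 65 ; theta: 1.814 -1.402 ; qd: 2.677 -3.667 ; eef: 0.068 -0.328 0.170


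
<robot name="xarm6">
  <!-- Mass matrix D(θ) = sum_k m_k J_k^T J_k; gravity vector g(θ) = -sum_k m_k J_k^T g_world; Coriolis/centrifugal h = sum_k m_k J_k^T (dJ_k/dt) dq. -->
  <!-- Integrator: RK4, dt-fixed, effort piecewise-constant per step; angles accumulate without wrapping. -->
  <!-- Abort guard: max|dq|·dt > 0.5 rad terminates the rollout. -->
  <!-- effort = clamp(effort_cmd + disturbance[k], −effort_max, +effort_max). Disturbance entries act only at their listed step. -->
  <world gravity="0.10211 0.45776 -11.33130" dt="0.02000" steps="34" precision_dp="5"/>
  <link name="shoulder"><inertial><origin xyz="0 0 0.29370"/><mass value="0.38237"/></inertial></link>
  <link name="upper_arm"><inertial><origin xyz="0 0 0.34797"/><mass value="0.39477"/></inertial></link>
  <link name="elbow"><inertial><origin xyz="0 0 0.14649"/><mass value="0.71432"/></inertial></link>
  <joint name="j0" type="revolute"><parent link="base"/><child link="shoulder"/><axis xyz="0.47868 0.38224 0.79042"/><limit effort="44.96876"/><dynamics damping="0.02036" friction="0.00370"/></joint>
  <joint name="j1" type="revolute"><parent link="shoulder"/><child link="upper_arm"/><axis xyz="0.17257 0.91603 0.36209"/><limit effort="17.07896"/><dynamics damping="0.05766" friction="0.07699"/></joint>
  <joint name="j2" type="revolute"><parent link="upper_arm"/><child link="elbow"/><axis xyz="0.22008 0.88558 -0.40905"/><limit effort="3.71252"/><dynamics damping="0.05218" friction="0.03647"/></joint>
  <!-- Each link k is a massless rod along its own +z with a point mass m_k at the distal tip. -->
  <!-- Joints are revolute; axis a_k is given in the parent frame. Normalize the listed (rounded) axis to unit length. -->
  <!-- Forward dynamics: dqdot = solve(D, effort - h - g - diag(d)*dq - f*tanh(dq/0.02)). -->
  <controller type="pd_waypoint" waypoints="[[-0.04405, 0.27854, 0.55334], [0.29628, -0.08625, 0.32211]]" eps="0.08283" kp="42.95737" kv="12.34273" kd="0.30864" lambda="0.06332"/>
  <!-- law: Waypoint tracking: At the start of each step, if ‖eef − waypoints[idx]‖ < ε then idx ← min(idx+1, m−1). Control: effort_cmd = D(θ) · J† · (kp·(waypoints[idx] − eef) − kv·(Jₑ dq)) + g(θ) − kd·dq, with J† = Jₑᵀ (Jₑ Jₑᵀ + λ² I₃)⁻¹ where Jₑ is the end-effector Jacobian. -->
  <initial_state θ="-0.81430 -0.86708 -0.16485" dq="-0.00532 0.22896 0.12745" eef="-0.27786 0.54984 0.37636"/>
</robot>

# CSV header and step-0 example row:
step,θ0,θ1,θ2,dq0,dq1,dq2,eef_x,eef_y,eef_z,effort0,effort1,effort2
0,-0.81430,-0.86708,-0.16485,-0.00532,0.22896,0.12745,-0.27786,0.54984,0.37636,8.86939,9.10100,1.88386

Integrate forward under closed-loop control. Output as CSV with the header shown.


step,θ0,θ1,θ2,dq0,dq1,dq2,eef_x,eef_y,eef_z,effort0,effort1,effort2
1,-0.81438,-0.85692,-0.16888,0.00009,0.75044,-0.38356,-0.27762,0.54879,0.38031,7.91994,8.03603,1.83505
2,-0.81395,-0.84142,-0.16733,0.04022,0.83733,0.38298,-0.27731,0.54677,0.38755,6.96595,7.14342,1.40370
3,-0.81311,-0.82049,-0.16912,0.04715,1.21548,-0.39823,-0.27684,0.54390,0.39687,6.43912,6.56763,1.54526
4,-0.81169,-0.79790,-0.16494,0.09080,1.08797,0.63844,-0.27625,0.54031,0.40786,5.74143,5.99886,1.09214
5,-0.80999,-0.77200,-0.16583,0.08259,1.45703,-0.54046,-0.27539,0.53609,0.41965,5.51884,5.70463,1.42234
6,-0.80789,-0.74611,-0.16130,0.12436,1.17628,0.81485,-0.27431,0.53136,0.43219,4.95521,5.29840,0.89730
7,-0.80567,-0.71821,-0.16189,0.10089,1.56478,-0.66872,-0.27290,0.52621,0.44486,4.93168,5.16275,1.35981
8,-0.80322,-0.69146,-0.15618,0.14009,1.16064,1.03704,-0.27122,0.52070,0.45779,4.42582,4.82973,0.73412
9,-0.80085,-0.66300,-0.15716,0.10055,1.62955,-0.89955,-0.26920,0.51495,0.47041,4.56979,4.80296,1.36719
10,-0.79837,-0.63659,-0.15017,0.14272,1.07208,1.35855,-0.26689,0.50899,0.48307,4.04348,4.48255,0.56201
11,-0.79613,-0.60825,-0.15222,0.08518,1.69431,-1.28080,-0.26426,0.50293,0.49513,4.36205,4.55156,1.44490
12,-0.79384,-0.58290,-0.14354,0.13769,0.91697,1.84903,-0.26137,0.49675,0.50715,3.73474,4.19481,0.34535
13,-0.79193,-0.55494,-0.14752,0.05748,1.79418,-1.88926,-0.25821,0.49061,0.51836,4.27310,4.37337,1.61098
14,-0.78997,-0.53115,-0.13637,0.12982,0.68331,2.61267,-0.25482,0.48439,0.52959,3.44492,3.92792,0.04212
15,-0.78854,-0.50351,-0.14350,0.01811,1.96836,-2.84941,-0.25122,0.47836,0.53978,4.29472,4.25625,1.90398
16,-0.78699,-0.48178,-0.12853,0.12308,0.34095,3.80996,-0.24740,0.47223,0.55017,3.12529,3.65256,-0.40611
17,-0.78615,-0.45431,-0.13982,-0.03327,2.25358,-4.29383,-0.24347,0.46646,0.55929,4.43138,4.19895,2.36732
18,-0.78508,-0.43514,-0.11913,0.11542,-0.12819,5.56691,-0.23931,0.46050,0.56888,2.74158,3.34000,-1.04613
19,-0.78507,-0.40699,-0.13745,-0.10617,2.71867,-6.45446,-0.23509,0.45513,0.57688,4.71528,4.20142,3.07764
20,-0.78463,-0.39086,-0.10817,0.10988,-0.81059,8.26142,-0.23059,0.44940,0.58578,2.22828,2.95998,-2.00765
21,-0.78561,-0.36109,-0.13738,-0.20810,3.47169,-9.81295,-0.22619,0.44458,0.59257,5.22690,4.31913,3.71252
22,-0.78616,-0.34207,-0.12454,0.12271,-1.19734,9.60091,-0.22156,0.43944,0.60013,2.01190,2.75016,-2.49087
23,-0.78793,-0.31192,-0.15908,-0.30266,3.84797,-11.47283,-0.21708,0.43501,0.60595,5.41566,4.29750,3.71252
24,-0.78949,-0.28675,-0.17587,0.15003,-0.96603,8.20654,-0.21255,0.43049,0.61188,2.27068,2.81104,-2.02299
25,-0.79141,-0.25902,-0.20432,-0.32851,3.41744,-9.70885,-0.20806,0.42608,0.61720,4.96159,3.98426,3.71252
26,-0.79249,-0.24196,-0.19184,0.17585,-1.33728,9.49298,-0.20336,0.42147,0.62343,2.06203,2.60250,-2.49024
27,-0.79516,-0.21397,-0.22436,-0.42727,3.76778,-11.21268,-0.19887,0.41741,0.62794,5.08748,3.92309,3.71252
28,-0.79740,-0.19104,-0.23917,0.18911,-1.09831,8.16173,-0.19435,0.41332,0.63268,2.26801,2.63773,-2.04766
29,-0.80008,-0.16563,-0.26489,-0.43085,3.32044,-9.44939,-0.18992,0.40931,0.63682,4.66288,3.61975,3.71252
30,-0.80162,-0.15062,-0.25155,0.22045,-1.45265,9.38507,-0.18527,0.40524,0.64200,2.07786,2.44446,-2.49297
31,-0.80499,-0.12518,-0.28022,-0.52698,3.63543,-10.80110,-0.18089,0.40158,0.64546,4.75870,3.54492,3.71252
32,-0.80777,-0.10477,-0.29161,0.21850,-1.21882,8.14966,-0.17651,0.39794,0.64923,2.23902,2.45876,-2.08506
33,-0.81109,-0.08186,-0.31375,-0.51252,3.19924,-9.14820,-0.17224,0.39439,0.65242,4.39576,3.27795,3.71252
34,-0.81307,-0.06884,-0.29933,0.24951,-1.54438,9.26894,-0.16774,0.39086,0.65670,,,


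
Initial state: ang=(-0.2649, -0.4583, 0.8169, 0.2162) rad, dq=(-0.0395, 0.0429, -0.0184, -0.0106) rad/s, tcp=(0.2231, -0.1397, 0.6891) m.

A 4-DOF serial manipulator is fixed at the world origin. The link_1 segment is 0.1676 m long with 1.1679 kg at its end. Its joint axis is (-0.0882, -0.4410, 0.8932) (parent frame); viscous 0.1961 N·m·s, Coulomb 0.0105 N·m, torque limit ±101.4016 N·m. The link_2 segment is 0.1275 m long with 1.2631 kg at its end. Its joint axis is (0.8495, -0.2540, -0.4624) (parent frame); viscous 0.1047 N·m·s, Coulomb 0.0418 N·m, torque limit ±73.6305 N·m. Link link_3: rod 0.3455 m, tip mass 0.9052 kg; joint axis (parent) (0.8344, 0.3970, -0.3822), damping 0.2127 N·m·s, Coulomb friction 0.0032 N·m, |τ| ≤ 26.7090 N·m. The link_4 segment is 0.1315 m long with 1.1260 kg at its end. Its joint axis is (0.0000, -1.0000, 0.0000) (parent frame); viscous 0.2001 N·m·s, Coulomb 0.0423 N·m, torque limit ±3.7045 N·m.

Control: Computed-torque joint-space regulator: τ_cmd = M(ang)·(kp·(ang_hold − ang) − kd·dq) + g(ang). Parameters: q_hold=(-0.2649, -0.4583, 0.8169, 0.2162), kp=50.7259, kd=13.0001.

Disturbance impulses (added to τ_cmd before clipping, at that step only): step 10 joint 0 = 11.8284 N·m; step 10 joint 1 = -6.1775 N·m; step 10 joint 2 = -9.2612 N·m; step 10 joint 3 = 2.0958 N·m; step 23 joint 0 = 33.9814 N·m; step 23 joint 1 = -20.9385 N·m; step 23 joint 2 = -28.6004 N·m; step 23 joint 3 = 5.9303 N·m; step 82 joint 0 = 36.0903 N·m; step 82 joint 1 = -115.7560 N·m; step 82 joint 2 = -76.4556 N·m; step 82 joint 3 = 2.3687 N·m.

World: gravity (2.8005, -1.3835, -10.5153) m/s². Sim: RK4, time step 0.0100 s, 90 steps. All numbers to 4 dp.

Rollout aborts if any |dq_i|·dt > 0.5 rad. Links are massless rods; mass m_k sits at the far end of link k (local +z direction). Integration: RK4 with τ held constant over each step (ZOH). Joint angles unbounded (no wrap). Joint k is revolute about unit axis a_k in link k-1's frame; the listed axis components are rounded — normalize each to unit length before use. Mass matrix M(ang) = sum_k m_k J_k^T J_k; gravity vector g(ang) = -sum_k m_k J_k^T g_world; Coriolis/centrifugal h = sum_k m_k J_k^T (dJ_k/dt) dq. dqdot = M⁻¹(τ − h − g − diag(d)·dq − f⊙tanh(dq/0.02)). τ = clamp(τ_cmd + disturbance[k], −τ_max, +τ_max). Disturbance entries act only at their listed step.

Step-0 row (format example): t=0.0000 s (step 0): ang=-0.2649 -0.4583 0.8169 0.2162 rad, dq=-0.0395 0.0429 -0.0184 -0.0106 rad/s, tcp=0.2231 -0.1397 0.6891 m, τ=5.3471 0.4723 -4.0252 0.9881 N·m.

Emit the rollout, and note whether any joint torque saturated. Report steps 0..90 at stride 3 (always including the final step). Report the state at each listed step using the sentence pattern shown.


t=0.0300 s (step 3): ang=-0.2657 -0.4575 0.8169 0.2163 rad, dq=-0.0150 0.0160 0.0086 -0.0018 rad/s, tcp=0.2230 -0.1402 0.6891 m, τ=5.2989 0.5599 -3.9703 0.9860 N·m.
t=0.0600 s (step 6): ang=-0.2660 -0.4572 0.8172 0.2163 rad, dq=-0.0049 0.0060 0.0111 -0.0037 rad/s, tcp=0.2230 -0.1406 0.6890 m, τ=5.2645 0.6201 -3.9264 0.9839 N·m.
t=0.0900 s (step 9): ang=-0.2661 -0.4571 0.8176 0.2163 rad, dq=-0.0012 0.0023 0.0067 -0.0044 rad/s, tcp=0.2229 -0.1408 0.6889 m, τ=5.2398 0.6622 -3.8925 0.9816 N·m.
t=0.1200 s (step 12): ang=-0.2593 -0.4571 0.8176 0.2164 rad, dq=0.4003 0.0059 -0.0148 0.0008 rad/s, tcp=0.2217 -0.1391 0.6897 m, τ=3.8046 1.4110 -2.7640 0.7255 N·m.
t=0.1500 s (step 15): ang=-0.2500 -0.4569 0.8169 0.2165 rad, dq=0.2323 0.0068 -0.0281 0.0012 rad/s, tcp=0.2200 -0.1365 0.6908 m, τ=4.1655 1.2042 -3.0551 0.7880 N·m.
t=0.1800 s (step 18): ang=-0.2448 -0.4567 0.8161 0.2166 rad, dq=0.1207 0.0041 -0.0257 -0.0002 rad/s, tcp=0.2190 -0.1349 0.6915 m, τ=4.4406 1.0470 -3.2801 0.8363 N·m.
t=0.2100 s (step 21): ang=-0.2424 -0.4567 0.8155 0.2167 rad, dq=0.0463 0.0015 -0.0193 -0.0019 rad/s, tcp=0.2185 -0.1340 0.6918 m, τ=4.6494 0.9296 -3.4506 0.8732 N·m.
t=0.2400 s (step 24): ang=-0.2305 -0.4585 0.8196 0.2061 rad, dq=2.2392 -0.3756 0.8938 -2.0335 rad/s, tcp=0.2179 -0.1322 0.6920 m, τ=0.3095 3.5870 -0.5145 0.5097 N·m.
t=0.2700 s (step 27): ang=-0.1812 -0.4684 0.8401 0.1717 rad, dq=1.1442 -0.2652 0.4867 -0.5346 rad/s, tcp=0.2148 -0.1246 0.6926 m, τ=1.6037 2.6840 -1.4349 0.5867 N·m.
t=0.3000 s (step 30): ang=-0.1571 -0.4744 0.8501 0.1642 rad, dq=0.5134 -0.1398 0.2025 -0.0506 rad/s, tcp=0.2125 -0.1198 0.6932 m, τ=2.5692 1.9524 -2.1668 0.6772 N·m.
t=0.3300 s (step 33): ang=-0.1476 -0.4769 0.8532 0.1641 rad, dq=0.1508 -0.0332 0.0164 0.0037 rad/s, tcp=0.2112 -0.1174 0.6938 m, τ=3.2946 1.4009 -2.7355 0.7704 N·m.
t=0.3600 s (step 36): ang=-0.1465 -0.4771 0.8524 0.1644 rad, dq=-0.0539 0.0137 -0.0513 0.0118 rad/s, tcp=0.2110 -0.1167 0.6940 m, τ=3.8369 1.0166 -3.1697 0.8490 N·m.
t=0.3900 s (step 39): ang=-0.1499 -0.4764 0.8507 0.1648 rad, dq=-0.1650 0.0266 -0.0593 0.0132 rad/s, tcp=0.2115 -0.1172 0.6940 m, τ=4.2379 0.7622 -3.4898 0.9119 N·m.
t=0.4200 s (step 42): ang=-0.1558 -0.4756 0.8490 0.1652 rad, dq=-0.2265 0.0302 -0.0545 0.0127 rad/s, tcp=0.2124 -0.1184 0.6936 m, τ=4.5355 0.5939 -3.7192 0.9601 N·m.
t=0.4500 s (step 45): ang=-0.1631 -0.4746 0.8474 0.1655 rad, dq=-0.2564 0.0300 -0.0467 0.0120 rad/s, tcp=0.2136 -0.1201 0.6931 m, τ=4.7540 0.4874 -3.8788 0.9961 N·m.
t=0.4800 s (step 48): ang=-0.1710 -0.4738 0.8461 0.1659 rad, dq=-0.2657 0.0286 -0.0395 0.0115 rad/s, tcp=0.2149 -0.1220 0.6925 m, τ=4.9121 0.4250 -3.9856 1.0225 N·m.
t=0.5100 s (step 51): ang=-0.1789 -0.4729 0.8450 0.1662 rad, dq=-0.2619 0.0270 -0.0343 0.0112 rad/s, tcp=0.2162 -0.1240 0.6918 m, τ=5.0246 0.3937 -4.0533 1.0413 N·m.
t=0.5400 s (step 54): ang=-0.1866 -0.4721 0.8441 0.1665 rad, dq=-0.2499 0.0256 -0.0309 0.0110 rad/s, tcp=0.2174 -0.1259 0.6912 m, τ=5.1028 0.3838 -4.0926 1.0544 N·m.
t=0.5700 s (step 57): ang=-0.1939 -0.4714 0.8432 0.1668 rad, dq=-0.2332 0.0244 -0.0290 0.0110 rad/s, tcp=0.2186 -0.1278 0.6905 m, τ=5.1555 0.3883 -4.1115 1.0631 N·m.
t=0.6000 s (step 60): ang=-0.2006 -0.4707 0.8423 0.1672 rad, dq=-0.2139 0.0235 -0.0283 0.0110 rad/s, tcp=0.2197 -0.1295 0.6900 m, τ=5.1896 0.4021 -4.1161 1.0686 N·m.
t=0.6300 s (step 63): ang=-0.2067 -0.4700 0.8415 0.1675 rad, dq=-0.1939 0.0228 -0.0282 0.0110 rad/s, tcp=0.2206 -0.1311 0.6894 m, τ=5.2102 0.4216 -4.1111 1.0716 N·m.
t=0.6600 s (step 66): ang=-0.2122 -0.4693 0.8406 0.1678 rad, dq=-0.1740 0.0221 -0.0285 0.0111 rad/s, tcp=0.2214 -0.1325 0.6890 m, τ=5.2212 0.4444 -4.0999 1.0729 N·m.
t=0.6900 s (step 69): ang=-0.2172 -0.4686 0.8398 0.1681 rad, dq=-0.1550 0.0215 -0.0290 0.0112 rad/s, tcp=0.2221 -0.1337 0.6886 m, τ=5.2256 0.4684 -4.0848 1.0730 N·m.
t=0.7200 s (step 72): ang=-0.2215 -0.4680 0.8389 0.1685 rad, dq=-0.1373 0.0208 -0.0294 0.0112 rad/s, tcp=0.2227 -0.1348 0.6882 m, τ=5.2255 0.4926 -4.0678 1.0722 N·m.
t=0.7500 s (step 75): ang=-0.2254 -0.4674 0.8380 0.1688 rad, dq=-0.1211 0.0202 -0.0298 0.0112 rad/s, tcp=0.2233 -0.1357 0.6880 m, τ=5.2227 0.5161 -4.0499 1.0709 N·m.
t=0.7800 s (step 78): ang=-0.2288 -0.4668 0.8371 0.1691 rad, dq=-0.1065 0.0195 -0.0301 0.0112 rad/s, tcp=0.2237 -0.1366 0.6878 m, τ=5.2181 0.5384 -4.0321 1.0692 N·m.
t=0.8100 s (step 81): ang=-0.2318 -0.4662 0.8362 0.1695 rad, dq=-0.0934 0.0188 -0.0302 0.0112 rad/s, tcp=0.2241 -0.1372 0.6876 m, τ=5.2126 0.5591 -4.0149 1.0674 N·m.
t=0.8400 s (step 84): ang=-0.1726 -0.5585 0.9791 0.2691 rad, dq=3.2176 -5.0651 7.6278 4.2358 rad/s, tcp=0.2230 -0.1274 0.6770 m, τ=0.9075 9.2077 -1.0198 0.8770 N·m.
t=0.8700 s (step 87): ang=-0.1077 -0.6649 1.1316 0.3244 rad, dq=1.3639 -2.3473 3.1446 0.4040 rad/s, tcp=0.2250 -0.1134 0.6637 m, τ=1.9616 6.5660 -1.3687 0.9654 N·m.
t=0.9000 s (step 90): ang=-0.0815 -0.7128 1.1919 0.3241 rad, dq=0.4641 -0.9861 1.1114 -0.1817 rad/s, tcp=0.2280 -0.1057 0.6577 m.
any joint saturated: yes


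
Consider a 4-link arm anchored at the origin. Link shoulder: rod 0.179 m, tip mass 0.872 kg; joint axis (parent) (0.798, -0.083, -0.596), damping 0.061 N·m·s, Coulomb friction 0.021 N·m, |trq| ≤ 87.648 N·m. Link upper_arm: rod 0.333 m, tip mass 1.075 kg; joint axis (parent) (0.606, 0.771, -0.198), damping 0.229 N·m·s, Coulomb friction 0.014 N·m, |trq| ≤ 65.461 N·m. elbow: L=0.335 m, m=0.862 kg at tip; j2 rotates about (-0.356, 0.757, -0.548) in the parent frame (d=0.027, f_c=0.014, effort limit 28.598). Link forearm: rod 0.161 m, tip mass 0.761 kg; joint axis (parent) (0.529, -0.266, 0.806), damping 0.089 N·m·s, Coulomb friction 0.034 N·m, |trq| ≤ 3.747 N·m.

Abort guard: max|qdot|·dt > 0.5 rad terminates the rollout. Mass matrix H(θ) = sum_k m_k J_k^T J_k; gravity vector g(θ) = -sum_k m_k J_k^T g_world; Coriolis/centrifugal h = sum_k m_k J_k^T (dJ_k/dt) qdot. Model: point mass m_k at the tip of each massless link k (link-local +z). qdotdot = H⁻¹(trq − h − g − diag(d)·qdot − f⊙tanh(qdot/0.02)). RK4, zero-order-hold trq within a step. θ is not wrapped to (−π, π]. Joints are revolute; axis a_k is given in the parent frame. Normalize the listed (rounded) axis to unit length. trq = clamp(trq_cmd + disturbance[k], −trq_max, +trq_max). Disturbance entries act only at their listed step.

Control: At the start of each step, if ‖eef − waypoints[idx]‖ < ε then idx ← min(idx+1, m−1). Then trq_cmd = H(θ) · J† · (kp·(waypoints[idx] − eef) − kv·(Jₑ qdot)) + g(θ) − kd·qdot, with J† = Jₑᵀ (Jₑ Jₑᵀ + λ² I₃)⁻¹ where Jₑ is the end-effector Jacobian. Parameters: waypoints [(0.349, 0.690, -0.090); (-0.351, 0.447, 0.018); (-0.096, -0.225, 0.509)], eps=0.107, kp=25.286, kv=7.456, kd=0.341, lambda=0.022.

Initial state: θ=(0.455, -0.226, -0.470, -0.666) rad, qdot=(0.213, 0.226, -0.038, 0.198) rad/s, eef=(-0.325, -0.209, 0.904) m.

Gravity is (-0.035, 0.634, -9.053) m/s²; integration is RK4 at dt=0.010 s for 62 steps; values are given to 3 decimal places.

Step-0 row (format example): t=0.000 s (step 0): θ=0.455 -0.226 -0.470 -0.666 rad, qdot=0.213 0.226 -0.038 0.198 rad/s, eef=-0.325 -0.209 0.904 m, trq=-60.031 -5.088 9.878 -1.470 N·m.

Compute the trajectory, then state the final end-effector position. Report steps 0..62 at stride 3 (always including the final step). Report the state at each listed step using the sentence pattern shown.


t=0.030 s (step 3): θ=0.337 -0.157 -0.632 -0.688 rad, qdot=-7.283 3.697 -9.276 0.560 rad/s, eef=-0.320 -0.209 0.895 m, trq=-54.411 -8.465 13.743 -1.496 N·m.
t=0.060 s (step 6): θ=0.069 -0.045 -0.955 -0.639 rad, qdot=-9.930 3.330 -11.482 2.021 rad/s, eef=-0.295 -0.196 0.870 m, trq=-35.955 -12.578 11.364 -1.668 N·m.
t=0.090 s (step 9): θ=-0.233 0.031 -1.291 -0.584 rad, qdot=-10.074 1.682 -10.805 1.585 rad/s, eef=-0.242 -0.168 0.833 m, trq=-20.646 -12.818 8.619 -1.200 N·m.
t=0.120 s (step 12): θ=-0.528 0.057 -1.598 -0.541 rad, qdot=-9.562 0.125 -9.662 1.319 rad/s, eef=-0.171 -0.121 0.792 m, trq=-9.690 -12.552 7.163 -0.935 N·m.
t=0.150 s (step 15): θ=-0.804 0.041 -1.871 -0.502 rad, qdot=-8.748 -1.111 -8.584 1.331 rad/s, eef=-0.091 -0.054 0.748 m, trq=-0.491 -12.122 6.820 -0.905 N·m.
t=0.180 s (step 18): θ=-1.051 -0.006 -2.115 -0.460 rad, qdot=-7.687 -2.020 -7.701 1.485 rad/s, eef=-0.012 0.031 0.697 m, trq=8.342 -10.495 7.291 -1.039 N·m.
t=0.210 s (step 21): θ=-1.262 -0.076 -2.336 -0.414 rad, qdot=-6.396 -2.586 -7.081 1.563 rad/s, eef=0.054 0.131 0.635 m, trq=16.607 -6.198 8.092 -1.237 N·m.
t=0.240 s (step 24): θ=-1.434 -0.154 -2.541 -0.367 rad, qdot=-5.056 -2.434 -6.587 1.527 rad/s, eef=0.102 0.234 0.560 m, trq=22.018 0.983 8.717 -1.446 N·m.
t=0.270 s (step 27): θ=-1.571 -0.209 -2.727 -0.320 rad, qdot=-4.183 -1.166 -5.767 1.649 rad/s, eef=0.130 0.329 0.474 m, trq=23.500 5.279 9.829 -1.691 N·m.
t=0.300 s (step 30): θ=-1.687 -0.225 -2.887 -0.269 rad, qdot=-3.547 -0.035 -5.000 1.667 rad/s, eef=0.143 0.407 0.384 m, trq=24.916 4.498 11.547 -1.796 N·m.
t=0.330 s (step 33): θ=-1.780 -0.221 -3.033 -0.223 rad, qdot=-2.547 0.198 -4.848 1.336 rad/s, eef=0.146 0.466 0.296 m, trq=25.940 4.034 12.580 -1.688 N·m.
t=0.360 s (step 36): θ=-1.839 -0.215 -3.179 -0.188 rad, qdot=-1.456 0.210 -4.904 0.986 rad/s, eef=0.144 0.508 0.214 m, trq=25.628 4.316 12.765 -1.513 N·m.
t=0.390 s (step 39): θ=-1.870 -0.207 -3.326 -0.162 rad, qdot=-0.617 0.386 -4.809 0.738 rad/s, eef=0.141 0.539 0.143 m, trq=24.347 4.491 12.295 -1.325 N·m.
t=0.420 s (step 42): θ=-1.880 -0.191 -3.466 -0.142 rad, qdot=-0.099 0.685 -4.505 0.570 rad/s, eef=0.137 0.563 0.084 m, trq=22.663 4.278 11.391 -1.127 N·m.
t=0.450 s (step 45): θ=-1.878 -0.165 -3.594 -0.126 rad, qdot=0.180 0.979 -4.068 0.451 rad/s, eef=0.136 0.581 0.037 m, trq=20.942 3.766 10.257 -0.930 N·m.
t=0.480 s (step 48): θ=-1.870 -0.133 -3.709 -0.114 rad, qdot=0.327 1.195 -3.596 0.355 rad/s, eef=0.137 0.595 -0.000 m, trq=19.338 3.114 9.053 -0.742 N·m.
t=0.510 s (step 51): θ=-1.859 -0.095 -3.810 -0.105 rad, qdot=0.409 1.322 -3.144 0.282 rad/s, eef=0.140 0.606 -0.029 m, trq=17.899 2.434 7.884 -0.573 N·m.
t=0.540 s (step 54): θ=-1.846 -0.054 -3.899 -0.097 rad, qdot=0.461 1.376 -2.741 0.226 rad/s, eef=0.147 0.615 -0.050 m, trq=16.637 1.787 6.805 -0.429 N·m.
t=0.570 s (step 57): θ=-1.832 -0.013 -3.976 -0.091 rad, qdot=0.496 1.378 -2.394 0.185 rad/s, eef=0.156 0.622 -0.065 m, trq=15.542 1.201 5.841 -0.307 N·m.
t=0.600 s (step 60): θ=-1.816 0.028 -4.043 -0.086 rad, qdot=0.521 1.346 -2.103 0.154 rad/s, eef=0.166 0.627 -0.076 m, trq=14.602 0.685 4.999 -0.206 N·m.
t=0.620 s (step 62): θ=-1.806 0.055 -4.083 -0.083 rad, qdot=0.532 1.313 -1.937 0.137 rad/s, eef=0.174 0.630 -0.081 m.
final eef position (m): 0.174 0.630 -0.081
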